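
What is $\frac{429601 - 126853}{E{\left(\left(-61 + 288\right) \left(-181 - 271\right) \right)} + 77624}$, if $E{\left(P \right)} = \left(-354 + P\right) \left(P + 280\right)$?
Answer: $\frac{75687}{2633788004} \approx 2.8737 \cdot 10^{-5}$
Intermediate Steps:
$E{\left(P \right)} = \left(-354 + P\right) \left(280 + P\right)$
$\frac{429601 - 126853}{E{\left(\left(-61 + 288\right) \left(-181 - 271\right) \right)} + 77624} = \frac{429601 - 126853}{\left(-99120 + \left(\left(-61 + 288\right) \left(-181 - 271\right)\right)^{2} - 74 \left(-61 + 288\right) \left(-181 - 271\right)\right) + 77624} = \frac{302748}{\left(-99120 + \left(227 \left(-452\right)\right)^{2} - 74 \cdot 227 \left(-452\right)\right) + 77624} = \frac{302748}{\left(-99120 + \left(-102604\right)^{2} - -7592696\right) + 77624} = \frac{302748}{\left(-99120 + 10527580816 + 7592696\right) + 77624} = \frac{302748}{10535074392 + 77624} = \frac{302748}{10535152016} = 302748 \cdot \frac{1}{10535152016} = \frac{75687}{2633788004}$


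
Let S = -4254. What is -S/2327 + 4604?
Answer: 10717762/2327 ≈ 4605.8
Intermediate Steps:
-S/2327 + 4604 = -(-4254)/2327 + 4604 = -1*(-4254/2327) + 4604 = 4254/2327 + 4604 = 10717762/2327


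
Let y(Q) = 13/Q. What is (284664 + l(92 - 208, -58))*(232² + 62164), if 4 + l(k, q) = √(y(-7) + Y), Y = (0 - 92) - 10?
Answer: 33017144080 + 115988*I*√5089/7 ≈ 3.3017e+10 + 1.182e+6*I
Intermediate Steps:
Y = -102 (Y = -92 - 10 = -102)
l(k, q) = -4 + I*√5089/7 (l(k, q) = -4 + √(13/(-7) - 102) = -4 + √(13*(-⅐) - 102) = -4 + √(-13/7 - 102) = -4 + √(-727/7) = -4 + I*√5089/7)
(284664 + l(92 - 208, -58))*(232² + 62164) = (284664 + (-4 + I*√5089/7))*(232² + 62164) = (284660 + I*√5089/7)*(53824 + 62164) = (284660 + I*√5089/7)*115988 = 33017144080 + 115988*I*√5089/7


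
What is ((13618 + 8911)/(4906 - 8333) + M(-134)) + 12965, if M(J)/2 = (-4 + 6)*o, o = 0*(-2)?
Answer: 44408526/3427 ≈ 12958.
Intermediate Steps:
o = 0
M(J) = 0 (M(J) = 2*((-4 + 6)*0) = 2*(2*0) = 2*0 = 0)
((13618 + 8911)/(4906 - 8333) + M(-134)) + 12965 = ((13618 + 8911)/(4906 - 8333) + 0) + 12965 = (22529/(-3427) + 0) + 12965 = (22529*(-1/3427) + 0) + 12965 = (-22529/3427 + 0) + 12965 = -22529/3427 + 12965 = 44408526/3427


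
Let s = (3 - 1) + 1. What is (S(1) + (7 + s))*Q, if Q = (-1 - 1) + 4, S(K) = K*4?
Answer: 28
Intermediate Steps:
s = 3 (s = 2 + 1 = 3)
S(K) = 4*K
Q = 2 (Q = -2 + 4 = 2)
(S(1) + (7 + s))*Q = (4*1 + (7 + 3))*2 = (4 + 10)*2 = 14*2 = 28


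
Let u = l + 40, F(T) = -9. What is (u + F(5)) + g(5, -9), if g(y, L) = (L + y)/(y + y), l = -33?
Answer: -12/5 ≈ -2.4000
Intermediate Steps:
g(y, L) = (L + y)/(2*y) (g(y, L) = (L + y)/((2*y)) = (L + y)*(1/(2*y)) = (L + y)/(2*y))
u = 7 (u = -33 + 40 = 7)
(u + F(5)) + g(5, -9) = (7 - 9) + (½)*(-9 + 5)/5 = -2 + (½)*(⅕)*(-4) = -2 - ⅖ = -12/5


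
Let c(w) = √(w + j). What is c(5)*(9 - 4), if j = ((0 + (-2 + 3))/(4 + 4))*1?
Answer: 5*√82/4 ≈ 11.319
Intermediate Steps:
j = ⅛ (j = ((0 + 1)/8)*1 = (1*(⅛))*1 = (⅛)*1 = ⅛ ≈ 0.12500)
c(w) = √(⅛ + w) (c(w) = √(w + ⅛) = √(⅛ + w))
c(5)*(9 - 4) = (√(2 + 16*5)/4)*(9 - 4) = (√(2 + 80)/4)*5 = (√82/4)*5 = 5*√82/4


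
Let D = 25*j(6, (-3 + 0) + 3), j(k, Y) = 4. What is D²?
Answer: 10000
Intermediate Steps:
D = 100 (D = 25*4 = 100)
D² = 100² = 10000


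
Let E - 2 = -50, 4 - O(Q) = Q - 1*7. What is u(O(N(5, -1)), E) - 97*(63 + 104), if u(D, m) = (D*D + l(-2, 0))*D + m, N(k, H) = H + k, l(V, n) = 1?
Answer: -15897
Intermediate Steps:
O(Q) = 11 - Q (O(Q) = 4 - (Q - 1*7) = 4 - (Q - 7) = 4 - (-7 + Q) = 4 + (7 - Q) = 11 - Q)
E = -48 (E = 2 - 50 = -48)
u(D, m) = m + D*(1 + D²) (u(D, m) = (D*D + 1)*D + m = (D² + 1)*D + m = (1 + D²)*D + m = D*(1 + D²) + m = m + D*(1 + D²))
u(O(N(5, -1)), E) - 97*(63 + 104) = ((11 - (-1 + 5)) - 48 + (11 - (-1 + 5))³) - 97*(63 + 104) = ((11 - 1*4) - 48 + (11 - 1*4)³) - 97*167 = ((11 - 4) - 48 + (11 - 4)³) - 16199 = (7 - 48 + 7³) - 16199 = (7 - 48 + 343) - 16199 = 302 - 16199 = -15897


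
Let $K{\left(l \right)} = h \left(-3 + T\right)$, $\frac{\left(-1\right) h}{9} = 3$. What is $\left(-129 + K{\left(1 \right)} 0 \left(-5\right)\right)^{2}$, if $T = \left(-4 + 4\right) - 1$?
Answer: $16641$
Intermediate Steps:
$h = -27$ ($h = \left(-9\right) 3 = -27$)
$T = -1$ ($T = 0 - 1 = -1$)
$K{\left(l \right)} = 108$ ($K{\left(l \right)} = - 27 \left(-3 - 1\right) = \left(-27\right) \left(-4\right) = 108$)
$\left(-129 + K{\left(1 \right)} 0 \left(-5\right)\right)^{2} = \left(-129 + 108 \cdot 0 \left(-5\right)\right)^{2} = \left(-129 + 0 \left(-5\right)\right)^{2} = \left(-129 + 0\right)^{2} = \left(-129\right)^{2} = 16641$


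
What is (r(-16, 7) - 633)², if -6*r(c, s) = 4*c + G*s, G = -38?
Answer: 334084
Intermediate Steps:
r(c, s) = -2*c/3 + 19*s/3 (r(c, s) = -(4*c - 38*s)/6 = -(-38*s + 4*c)/6 = -2*c/3 + 19*s/3)
(r(-16, 7) - 633)² = ((-⅔*(-16) + (19/3)*7) - 633)² = ((32/3 + 133/3) - 633)² = (55 - 633)² = (-578)² = 334084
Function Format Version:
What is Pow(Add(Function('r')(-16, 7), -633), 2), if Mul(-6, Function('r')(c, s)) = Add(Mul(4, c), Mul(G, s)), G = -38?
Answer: 334084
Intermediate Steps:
Function('r')(c, s) = Add(Mul(Rational(-2, 3), c), Mul(Rational(19, 3), s)) (Function('r')(c, s) = Mul(Rational(-1, 6), Add(Mul(4, c), Mul(-38, s))) = Mul(Rational(-1, 6), Add(Mul(-38, s), Mul(4, c))) = Add(Mul(Rational(-2, 3), c), Mul(Rational(19, 3), s)))
Pow(Add(Function('r')(-16, 7), -633), 2) = Pow(Add(Add(Mul(Rational(-2, 3), -16), Mul(Rational(19, 3), 7)), -633), 2) = Pow(Add(Add(Rational(32, 3), Rational(133, 3)), -633), 2) = Pow(Add(55, -633), 2) = Pow(-578, 2) = 334084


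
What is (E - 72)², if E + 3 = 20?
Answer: 3025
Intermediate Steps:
E = 17 (E = -3 + 20 = 17)
(E - 72)² = (17 - 72)² = (-55)² = 3025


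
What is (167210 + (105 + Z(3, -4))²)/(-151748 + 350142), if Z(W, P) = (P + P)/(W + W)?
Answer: 1601611/1785546 ≈ 0.89699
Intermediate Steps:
Z(W, P) = P/W (Z(W, P) = (2*P)/((2*W)) = (2*P)*(1/(2*W)) = P/W)
(167210 + (105 + Z(3, -4))²)/(-151748 + 350142) = (167210 + (105 - 4/3)²)/(-151748 + 350142) = (167210 + (105 - 4*⅓)²)/198394 = (167210 + (105 - 4/3)²)*(1/198394) = (167210 + (311/3)²)*(1/198394) = (167210 + 96721/9)*(1/198394) = (1601611/9)*(1/198394) = 1601611/1785546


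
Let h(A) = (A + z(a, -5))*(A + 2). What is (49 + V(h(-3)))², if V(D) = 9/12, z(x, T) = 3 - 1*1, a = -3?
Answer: 39601/16 ≈ 2475.1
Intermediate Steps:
z(x, T) = 2 (z(x, T) = 3 - 1 = 2)
h(A) = (2 + A)² (h(A) = (A + 2)*(A + 2) = (2 + A)*(2 + A) = (2 + A)²)
V(D) = ¾ (V(D) = 9*(1/12) = ¾)
(49 + V(h(-3)))² = (49 + ¾)² = (199/4)² = 39601/16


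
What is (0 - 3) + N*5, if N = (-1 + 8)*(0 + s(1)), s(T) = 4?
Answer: 137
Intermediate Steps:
N = 28 (N = (-1 + 8)*(0 + 4) = 7*4 = 28)
(0 - 3) + N*5 = (0 - 3) + 28*5 = -3 + 140 = 137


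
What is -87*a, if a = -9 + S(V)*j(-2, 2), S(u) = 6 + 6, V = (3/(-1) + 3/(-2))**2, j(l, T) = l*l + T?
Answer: -5481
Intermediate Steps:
j(l, T) = T + l**2 (j(l, T) = l**2 + T = T + l**2)
V = 81/4 (V = (3*(-1) + 3*(-1/2))**2 = (-3 - 3/2)**2 = (-9/2)**2 = 81/4 ≈ 20.250)
S(u) = 12
a = 63 (a = -9 + 12*(2 + (-2)**2) = -9 + 12*(2 + 4) = -9 + 12*6 = -9 + 72 = 63)
-87*a = -87*63 = -5481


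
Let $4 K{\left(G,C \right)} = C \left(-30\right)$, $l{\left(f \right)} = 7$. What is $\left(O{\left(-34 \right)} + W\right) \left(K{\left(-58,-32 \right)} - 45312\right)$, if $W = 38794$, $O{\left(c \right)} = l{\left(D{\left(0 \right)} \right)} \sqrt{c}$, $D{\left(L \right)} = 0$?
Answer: $-1748523168 - 315504 i \sqrt{34} \approx -1.7485 \cdot 10^{9} - 1.8397 \cdot 10^{6} i$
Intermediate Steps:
$K{\left(G,C \right)} = - \frac{15 C}{2}$ ($K{\left(G,C \right)} = \frac{C \left(-30\right)}{4} = \frac{\left(-30\right) C}{4} = - \frac{15 C}{2}$)
$O{\left(c \right)} = 7 \sqrt{c}$
$\left(O{\left(-34 \right)} + W\right) \left(K{\left(-58,-32 \right)} - 45312\right) = \left(7 \sqrt{-34} + 38794\right) \left(\left(- \frac{15}{2}\right) \left(-32\right) - 45312\right) = \left(7 i \sqrt{34} + 38794\right) \left(240 - 45312\right) = \left(7 i \sqrt{34} + 38794\right) \left(-45072\right) = \left(38794 + 7 i \sqrt{34}\right) \left(-45072\right) = -1748523168 - 315504 i \sqrt{34}$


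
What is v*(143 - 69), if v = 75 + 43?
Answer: 8732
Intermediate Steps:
v = 118
v*(143 - 69) = 118*(143 - 69) = 118*74 = 8732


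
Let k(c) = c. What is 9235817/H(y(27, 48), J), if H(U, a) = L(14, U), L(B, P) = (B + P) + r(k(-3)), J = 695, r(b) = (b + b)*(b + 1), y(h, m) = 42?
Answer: 9235817/68 ≈ 1.3582e+5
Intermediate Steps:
r(b) = 2*b*(1 + b) (r(b) = (2*b)*(1 + b) = 2*b*(1 + b))
L(B, P) = 12 + B + P (L(B, P) = (B + P) + 2*(-3)*(1 - 3) = (B + P) + 2*(-3)*(-2) = (B + P) + 12 = 12 + B + P)
H(U, a) = 26 + U (H(U, a) = 12 + 14 + U = 26 + U)
9235817/H(y(27, 48), J) = 9235817/(26 + 42) = 9235817/68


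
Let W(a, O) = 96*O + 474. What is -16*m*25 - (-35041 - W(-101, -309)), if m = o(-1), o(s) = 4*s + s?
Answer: 7851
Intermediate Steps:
W(a, O) = 474 + 96*O
o(s) = 5*s
m = -5 (m = 5*(-1) = -5)
-16*m*25 - (-35041 - W(-101, -309)) = -16*(-5)*25 - (-35041 - (474 + 96*(-309))) = 80*25 - (-35041 - (474 - 29664)) = 2000 - (-35041 - 1*(-29190)) = 2000 - (-35041 + 29190) = 2000 - 1*(-5851) = 2000 + 5851 = 7851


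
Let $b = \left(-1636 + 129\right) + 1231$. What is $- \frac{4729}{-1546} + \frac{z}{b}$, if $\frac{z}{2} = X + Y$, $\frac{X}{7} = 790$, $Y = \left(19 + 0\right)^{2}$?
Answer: $- \frac{2113721}{53337} \approx -39.63$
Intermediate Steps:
$Y = 361$ ($Y = 19^{2} = 361$)
$X = 5530$ ($X = 7 \cdot 790 = 5530$)
$b = -276$ ($b = -1507 + 1231 = -276$)
$z = 11782$ ($z = 2 \left(5530 + 361\right) = 2 \cdot 5891 = 11782$)
$- \frac{4729}{-1546} + \frac{z}{b} = - \frac{4729}{-1546} + \frac{11782}{-276} = \left(-4729\right) \left(- \frac{1}{1546}\right) + 11782 \left(- \frac{1}{276}\right) = \frac{4729}{1546} - \frac{5891}{138} = - \frac{2113721}{53337}$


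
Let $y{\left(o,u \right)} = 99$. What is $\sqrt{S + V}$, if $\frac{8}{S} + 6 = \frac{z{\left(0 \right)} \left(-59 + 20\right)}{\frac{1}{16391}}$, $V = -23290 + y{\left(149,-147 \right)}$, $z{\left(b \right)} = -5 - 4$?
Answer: $\frac{i \sqrt{767615443330507095}}{5753235} \approx 152.29 i$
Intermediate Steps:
$z{\left(b \right)} = -9$
$V = -23191$ ($V = -23290 + 99 = -23191$)
$S = \frac{8}{5753235}$ ($S = \frac{8}{-6 + \frac{\left(-9\right) \left(-59 + 20\right)}{\frac{1}{16391}}} = \frac{8}{-6 + \left(-9\right) \left(-39\right) \frac{1}{\frac{1}{16391}}} = \frac{8}{-6 + 351 \cdot 16391} = \frac{8}{-6 + 5753241} = \frac{8}{5753235} \approx 1.3905 \cdot 10^{-6}$)
$\sqrt{S + V} = \sqrt{\frac{8}{5753235} - 23191} = \sqrt{- \frac{133423272877}{5753235}} = \frac{i \sqrt{767615443330507095}}{5753235}$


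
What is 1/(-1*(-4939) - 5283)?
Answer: -1/344 ≈ -0.0029070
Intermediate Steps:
1/(-1*(-4939) - 5283) = 1/(4939 - 5283) = 1/(-344) = -1/344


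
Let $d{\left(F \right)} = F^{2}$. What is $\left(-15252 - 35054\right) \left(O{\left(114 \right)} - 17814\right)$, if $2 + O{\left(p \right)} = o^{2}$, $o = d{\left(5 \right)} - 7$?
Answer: $879952552$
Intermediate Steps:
$o = 18$ ($o = 5^{2} - 7 = 25 - 7 = 18$)
$O{\left(p \right)} = 322$ ($O{\left(p \right)} = -2 + 18^{2} = -2 + 324 = 322$)
$\left(-15252 - 35054\right) \left(O{\left(114 \right)} - 17814\right) = \left(-15252 - 35054\right) \left(322 - 17814\right) = \left(-50306\right) \left(-17492\right) = 879952552$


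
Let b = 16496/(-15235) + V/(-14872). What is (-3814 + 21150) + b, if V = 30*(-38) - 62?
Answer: 178530718049/10298860 ≈ 17335.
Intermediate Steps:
V = -1202 (V = -1140 - 62 = -1202)
b = -10318911/10298860 (b = 16496/(-15235) - 1202/(-14872) = 16496*(-1/15235) - 1202*(-1/14872) = -16496/15235 + 601/7436 = -10318911/10298860 ≈ -1.0019)
(-3814 + 21150) + b = (-3814 + 21150) - 10318911/10298860 = 17336 - 10318911/10298860 = 178530718049/10298860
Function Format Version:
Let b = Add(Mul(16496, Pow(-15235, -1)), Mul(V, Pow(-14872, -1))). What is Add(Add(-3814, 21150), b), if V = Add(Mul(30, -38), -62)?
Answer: Rational(178530718049, 10298860) ≈ 17335.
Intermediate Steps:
V = -1202 (V = Add(-1140, -62) = -1202)
b = Rational(-10318911, 10298860) (b = Add(Mul(16496, Pow(-15235, -1)), Mul(-1202, Pow(-14872, -1))) = Add(Mul(16496, Rational(-1, 15235)), Mul(-1202, Rational(-1, 14872))) = Add(Rational(-16496, 15235), Rational(601, 7436)) = Rational(-10318911, 10298860) ≈ -1.0019)
Add(Add(-3814, 21150), b) = Add(Add(-3814, 21150), Rational(-10318911, 10298860)) = Add(17336, Rational(-10318911, 10298860)) = Rational(178530718049, 10298860)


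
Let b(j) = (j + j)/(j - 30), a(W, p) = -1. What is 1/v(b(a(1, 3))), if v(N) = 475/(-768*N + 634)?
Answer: 18118/14725 ≈ 1.2304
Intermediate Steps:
b(j) = 2*j/(-30 + j) (b(j) = (2*j)/(-30 + j) = 2*j/(-30 + j))
v(N) = 475/(634 - 768*N)
1/v(b(a(1, 3))) = 1/(-475/(-634 + 768*(2*(-1)/(-30 - 1)))) = 1/(-475/(-634 + 768*(2*(-1)/(-31)))) = 1/(-475/(-634 + 768*(2*(-1)*(-1/31)))) = 1/(-475/(-634 + 768*(2/31))) = 1/(-475/(-634 + 1536/31)) = 1/(-475/(-18118/31)) = 1/(-475*(-31/18118)) = 1/(14725/18118) = 18118/14725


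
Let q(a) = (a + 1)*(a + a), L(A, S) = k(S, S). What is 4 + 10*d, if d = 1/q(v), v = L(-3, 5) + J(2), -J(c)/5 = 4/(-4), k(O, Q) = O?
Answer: 89/22 ≈ 4.0455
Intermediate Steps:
L(A, S) = S
J(c) = 5 (J(c) = -20/(-4) = -20*(-1)/4 = -5*(-1) = 5)
v = 10 (v = 5 + 5 = 10)
q(a) = 2*a*(1 + a) (q(a) = (1 + a)*(2*a) = 2*a*(1 + a))
d = 1/220 (d = 1/(2*10*(1 + 10)) = 1/(2*10*11) = 1/220 ≈ 0.0045455)
4 + 10*d = 4 + 10*(1/220) = 4 + 1/22 = 89/22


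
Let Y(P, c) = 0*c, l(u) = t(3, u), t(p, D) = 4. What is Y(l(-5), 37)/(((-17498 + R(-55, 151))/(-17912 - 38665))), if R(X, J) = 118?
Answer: 0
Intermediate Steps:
l(u) = 4
Y(P, c) = 0
Y(l(-5), 37)/(((-17498 + R(-55, 151))/(-17912 - 38665))) = 0/(((-17498 + 118)/(-17912 - 38665))) = 0/((-17380/(-56577))) = 0/((-17380*(-1/56577))) = 0/(17380/56577) = 0*(56577/17380) = 0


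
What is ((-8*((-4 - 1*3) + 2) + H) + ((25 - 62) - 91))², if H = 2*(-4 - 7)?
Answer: 12100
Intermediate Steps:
H = -22 (H = 2*(-11) = -22)
((-8*((-4 - 1*3) + 2) + H) + ((25 - 62) - 91))² = ((-8*((-4 - 1*3) + 2) - 22) + ((25 - 62) - 91))² = ((-8*((-4 - 3) + 2) - 22) + (-37 - 91))² = ((-8*(-7 + 2) - 22) - 128)² = ((-8*(-5) - 22) - 128)² = ((40 - 22) - 128)² = (18 - 128)² = (-110)² = 12100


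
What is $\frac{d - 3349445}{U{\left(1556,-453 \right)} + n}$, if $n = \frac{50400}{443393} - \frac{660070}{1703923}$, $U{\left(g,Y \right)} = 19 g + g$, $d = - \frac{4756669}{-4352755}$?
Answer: $- \frac{5507388763313455432026067}{51169219612350401132175} \approx -107.63$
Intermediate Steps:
$d = \frac{4756669}{4352755}$ ($d = \left(-4756669\right) \left(- \frac{1}{4352755}\right) = \frac{4756669}{4352755} \approx 1.0928$)
$U{\left(g,Y \right)} = 20 g$
$n = - \frac{206792698310}{755507530739}$ ($n = 50400 \cdot \frac{1}{443393} - \frac{660070}{1703923} = \frac{50400}{443393} - \frac{660070}{1703923} = - \frac{206792698310}{755507530739} \approx -0.27371$)
$\frac{d - 3349445}{U{\left(1556,-453 \right)} + n} = \frac{\frac{4756669}{4352755} - 3349445}{20 \cdot 1556 - \frac{206792698310}{755507530739}} = - \frac{14579308714306}{4352755 \left(31120 - \frac{206792698310}{755507530739}\right)} = - \frac{14579308714306}{4352755 \cdot \frac{23511187563899370}{755507530739}} = \left(- \frac{14579308714306}{4352755}\right) \frac{755507530739}{23511187563899370} = - \frac{5507388763313455432026067}{51169219612350401132175}$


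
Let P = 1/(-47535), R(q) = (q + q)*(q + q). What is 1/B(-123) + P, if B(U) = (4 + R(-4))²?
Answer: 42911/219801840 ≈ 0.00019523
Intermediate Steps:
R(q) = 4*q² (R(q) = (2*q)*(2*q) = 4*q²)
B(U) = 4624 (B(U) = (4 + 4*(-4)²)² = (4 + 4*16)² = (4 + 64)² = 68² = 4624)
P = -1/47535 ≈ -2.1037e-5
1/B(-123) + P = 1/4624 - 1/47535 = 42911/219801840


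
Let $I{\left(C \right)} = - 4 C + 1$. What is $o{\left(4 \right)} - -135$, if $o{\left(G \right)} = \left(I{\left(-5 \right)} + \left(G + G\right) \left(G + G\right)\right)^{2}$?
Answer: $7360$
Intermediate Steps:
$I{\left(C \right)} = 1 - 4 C$
$o{\left(G \right)} = \left(21 + 4 G^{2}\right)^{2}$ ($o{\left(G \right)} = \left(\left(1 - -20\right) + \left(G + G\right) \left(G + G\right)\right)^{2} = \left(\left(1 + 20\right) + 2 G 2 G\right)^{2} = \left(21 + 4 G^{2}\right)^{2}$)
$o{\left(4 \right)} - -135 = \left(21 + 4 \cdot 4^{2}\right)^{2} - -135 = \left(21 + 4 \cdot 16\right)^{2} + 135 = \left(21 + 64\right)^{2} + 135 = 85^{2} + 135 = 7225 + 135 = 7360$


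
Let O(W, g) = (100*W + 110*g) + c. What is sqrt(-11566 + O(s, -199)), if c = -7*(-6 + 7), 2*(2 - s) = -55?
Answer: I*sqrt(30513) ≈ 174.68*I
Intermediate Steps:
s = 59/2 (s = 2 - 1/2*(-55) = 2 + 55/2 = 59/2 ≈ 29.500)
c = -7 (c = -7*1 = -7)
O(W, g) = -7 + 100*W + 110*g (O(W, g) = (100*W + 110*g) - 7 = -7 + 100*W + 110*g)
sqrt(-11566 + O(s, -199)) = sqrt(-11566 + (-7 + 100*(59/2) + 110*(-199))) = sqrt(-11566 + (-7 + 2950 - 21890)) = sqrt(-11566 - 18947) = sqrt(-30513) = I*sqrt(30513)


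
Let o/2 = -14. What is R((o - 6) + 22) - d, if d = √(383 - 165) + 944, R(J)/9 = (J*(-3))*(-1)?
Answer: -1268 - √218 ≈ -1282.8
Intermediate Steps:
o = -28 (o = 2*(-14) = -28)
R(J) = 27*J (R(J) = 9*((J*(-3))*(-1)) = 9*(-3*J*(-1)) = 9*(3*J) = 27*J)
d = 944 + √218 (d = √218 + 944 = 944 + √218 ≈ 958.76)
R((o - 6) + 22) - d = 27*((-28 - 6) + 22) - (944 + √218) = 27*(-34 + 22) + (-944 - √218) = 27*(-12) + (-944 - √218) = -324 + (-944 - √218) = -1268 - √218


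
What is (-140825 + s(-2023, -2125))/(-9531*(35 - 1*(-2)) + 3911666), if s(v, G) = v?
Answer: -142848/3559019 ≈ -0.040137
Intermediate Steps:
(-140825 + s(-2023, -2125))/(-9531*(35 - 1*(-2)) + 3911666) = (-140825 - 2023)/(-9531*(35 - 1*(-2)) + 3911666) = -142848/(-9531*(35 + 2) + 3911666) = -142848/(-9531*37 + 3911666) = -142848/(-352647 + 3911666) = -142848/3559019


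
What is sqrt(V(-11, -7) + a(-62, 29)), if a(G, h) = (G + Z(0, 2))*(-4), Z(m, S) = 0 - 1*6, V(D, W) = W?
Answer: sqrt(265) ≈ 16.279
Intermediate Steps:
Z(m, S) = -6 (Z(m, S) = 0 - 6 = -6)
a(G, h) = 24 - 4*G (a(G, h) = (G - 6)*(-4) = (-6 + G)*(-4) = 24 - 4*G)
sqrt(V(-11, -7) + a(-62, 29)) = sqrt(-7 + (24 - 4*(-62))) = sqrt(-7 + (24 + 248)) = sqrt(-7 + 272) = sqrt(265)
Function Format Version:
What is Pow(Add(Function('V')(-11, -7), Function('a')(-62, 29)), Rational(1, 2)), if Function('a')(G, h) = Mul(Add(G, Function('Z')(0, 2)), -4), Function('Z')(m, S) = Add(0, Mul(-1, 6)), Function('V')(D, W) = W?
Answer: Pow(265, Rational(1, 2)) ≈ 16.279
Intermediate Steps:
Function('Z')(m, S) = -6 (Function('Z')(m, S) = Add(0, -6) = -6)
Function('a')(G, h) = Add(24, Mul(-4, G)) (Function('a')(G, h) = Mul(Add(G, -6), -4) = Mul(Add(-6, G), -4) = Add(24, Mul(-4, G)))
Pow(Add(Function('V')(-11, -7), Function('a')(-62, 29)), Rational(1, 2)) = Pow(Add(-7, Add(24, Mul(-4, -62))), Rational(1, 2)) = Pow(Add(-7, Add(24, 248)), Rational(1, 2)) = Pow(Add(-7, 272), Rational(1, 2)) = Pow(265, Rational(1, 2))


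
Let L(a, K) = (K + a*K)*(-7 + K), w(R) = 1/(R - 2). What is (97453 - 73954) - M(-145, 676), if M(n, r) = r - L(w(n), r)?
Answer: 23127535/49 ≈ 4.7199e+5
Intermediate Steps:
w(R) = 1/(-2 + R)
L(a, K) = (-7 + K)*(K + K*a) (L(a, K) = (K + K*a)*(-7 + K) = (-7 + K)*(K + K*a))
M(n, r) = r - r*(-7 + r - 7/(-2 + n) + r/(-2 + n))
(97453 - 73954) - M(-145, 676) = (97453 - 73954) - 676*(-9 + 676 + 8*(-145) - 1*(-145)*676)/(-2 - 145) = 23499 - 676*(-9 + 676 - 1160 + 98020)/(-147) = 23499 - 676*(-1)*97527/147 = 23499 - 1*(-21976084/49) = 23499 + 21976084/49 = 23127535/49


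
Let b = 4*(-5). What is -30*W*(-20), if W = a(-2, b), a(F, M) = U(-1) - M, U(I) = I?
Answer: 11400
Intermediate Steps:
b = -20
a(F, M) = -1 - M
W = 19 (W = -1 - 1*(-20) = -1 + 20 = 19)
-30*W*(-20) = -30*19*(-20) = -570*(-20) = 11400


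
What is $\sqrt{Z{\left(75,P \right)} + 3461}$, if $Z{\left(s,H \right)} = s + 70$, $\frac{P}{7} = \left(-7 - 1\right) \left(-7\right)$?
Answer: $\sqrt{3606} \approx 60.05$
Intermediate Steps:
$P = 392$ ($P = 7 \left(-7 - 1\right) \left(-7\right) = 7 \left(\left(-8\right) \left(-7\right)\right) = 7 \cdot 56 = 392$)
$Z{\left(s,H \right)} = 70 + s$
$\sqrt{Z{\left(75,P \right)} + 3461} = \sqrt{\left(70 + 75\right) + 3461} = \sqrt{145 + 3461} = \sqrt{3606}$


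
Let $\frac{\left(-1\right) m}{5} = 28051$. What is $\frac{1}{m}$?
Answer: $- \frac{1}{140255} \approx -7.1299 \cdot 10^{-6}$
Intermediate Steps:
$m = -140255$ ($m = \left(-5\right) 28051 = -140255$)
$\frac{1}{m} = \frac{1}{-140255} = - \frac{1}{140255}$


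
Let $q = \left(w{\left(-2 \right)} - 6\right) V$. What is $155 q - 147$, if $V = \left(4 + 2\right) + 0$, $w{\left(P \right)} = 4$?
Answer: $-2007$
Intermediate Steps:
$V = 6$ ($V = 6 + 0 = 6$)
$q = -12$ ($q = \left(4 - 6\right) 6 = \left(-2\right) 6 = -12$)
$155 q - 147 = 155 \left(-12\right) - 147 = -1860 - 147 = -2007$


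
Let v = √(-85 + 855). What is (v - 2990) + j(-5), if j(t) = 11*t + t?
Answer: -3050 + √770 ≈ -3022.3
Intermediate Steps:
j(t) = 12*t
v = √770 ≈ 27.749
(v - 2990) + j(-5) = (√770 - 2990) + 12*(-5) = (-2990 + √770) - 60 = -3050 + √770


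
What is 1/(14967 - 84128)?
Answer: -1/69161 ≈ -1.4459e-5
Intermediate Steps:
1/(14967 - 84128) = 1/(-69161) = -1/69161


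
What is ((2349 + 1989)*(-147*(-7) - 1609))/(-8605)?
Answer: 503208/1721 ≈ 292.39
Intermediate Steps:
((2349 + 1989)*(-147*(-7) - 1609))/(-8605) = (4338*(1029 - 1609))*(-1/8605) = (4338*(-580))*(-1/8605) = -2516040*(-1/8605) = 503208/1721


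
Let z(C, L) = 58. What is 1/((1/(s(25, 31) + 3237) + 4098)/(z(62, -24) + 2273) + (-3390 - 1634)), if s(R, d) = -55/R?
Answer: -37701594/189346527199 ≈ -0.00019911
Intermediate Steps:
1/((1/(s(25, 31) + 3237) + 4098)/(z(62, -24) + 2273) + (-3390 - 1634)) = 1/((1/(-55/25 + 3237) + 4098)/(58 + 2273) + (-3390 - 1634)) = 1/((1/(-55*1/25 + 3237) + 4098)/2331 - 5024) = 1/((1/(-11/5 + 3237) + 4098)*(1/2331) - 5024) = 1/((1/(16174/5) + 4098)*(1/2331) - 5024) = 1/((5/16174 + 4098)*(1/2331) - 5024) = 1/((66281057/16174)*(1/2331) - 5024) = 1/(66281057/37701594 - 5024) = 1/(-189346527199/37701594) = -37701594/189346527199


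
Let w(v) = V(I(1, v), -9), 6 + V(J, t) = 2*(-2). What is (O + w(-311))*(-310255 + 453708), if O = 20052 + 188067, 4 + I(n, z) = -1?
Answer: 29853860377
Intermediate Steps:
I(n, z) = -5 (I(n, z) = -4 - 1 = -5)
O = 208119
V(J, t) = -10 (V(J, t) = -6 + 2*(-2) = -6 - 4 = -10)
w(v) = -10
(O + w(-311))*(-310255 + 453708) = (208119 - 10)*(-310255 + 453708) = 208109*143453 = 29853860377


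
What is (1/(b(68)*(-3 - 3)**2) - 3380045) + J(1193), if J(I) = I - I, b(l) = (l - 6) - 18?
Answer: -5353991279/1584 ≈ -3.3800e+6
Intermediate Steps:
b(l) = -24 + l (b(l) = (-6 + l) - 18 = -24 + l)
J(I) = 0
(1/(b(68)*(-3 - 3)**2) - 3380045) + J(1193) = (1/((-24 + 68)*(-3 - 3)**2) - 3380045) + 0 = (1/(44*(-6)**2) - 3380045) + 0 = (1/(44*36) - 3380045) + 0 = (1/1584 - 3380045) + 0 = -5353991279/1584 + 0 = -5353991279/1584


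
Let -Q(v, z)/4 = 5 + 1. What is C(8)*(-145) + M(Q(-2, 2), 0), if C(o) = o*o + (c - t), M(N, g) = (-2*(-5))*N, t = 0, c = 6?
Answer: -10390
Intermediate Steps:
Q(v, z) = -24 (Q(v, z) = -4*(5 + 1) = -4*6 = -24)
M(N, g) = 10*N
C(o) = 6 + o² (C(o) = o*o + (6 - 1*0) = o² + (6 + 0) = o² + 6 = 6 + o²)
C(8)*(-145) + M(Q(-2, 2), 0) = (6 + 8²)*(-145) + 10*(-24) = (6 + 64)*(-145) - 240 = 70*(-145) - 240 = -10150 - 240 = -10390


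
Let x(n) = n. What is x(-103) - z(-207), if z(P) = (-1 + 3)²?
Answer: -107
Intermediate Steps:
z(P) = 4 (z(P) = 2² = 4)
x(-103) - z(-207) = -103 - 1*4 = -103 - 4 = -107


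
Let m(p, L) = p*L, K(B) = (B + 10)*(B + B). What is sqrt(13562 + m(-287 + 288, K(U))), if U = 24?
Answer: sqrt(15194) ≈ 123.26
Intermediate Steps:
K(B) = 2*B*(10 + B) (K(B) = (10 + B)*(2*B) = 2*B*(10 + B))
m(p, L) = L*p
sqrt(13562 + m(-287 + 288, K(U))) = sqrt(13562 + (2*24*(10 + 24))*(-287 + 288)) = sqrt(13562 + (2*24*34)*1) = sqrt(13562 + 1632*1) = sqrt(13562 + 1632) = sqrt(15194)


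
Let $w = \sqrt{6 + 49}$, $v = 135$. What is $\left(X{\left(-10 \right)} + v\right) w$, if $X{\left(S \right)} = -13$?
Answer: $122 \sqrt{55} \approx 904.78$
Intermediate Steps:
$w = \sqrt{55} \approx 7.4162$
$\left(X{\left(-10 \right)} + v\right) w = \left(-13 + 135\right) \sqrt{55} = 122 \sqrt{55}$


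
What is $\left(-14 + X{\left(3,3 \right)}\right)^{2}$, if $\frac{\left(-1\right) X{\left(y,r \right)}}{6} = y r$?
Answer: $4624$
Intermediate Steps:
$X{\left(y,r \right)} = - 6 r y$ ($X{\left(y,r \right)} = - 6 y r = - 6 r y$)
$\left(-14 + X{\left(3,3 \right)}\right)^{2} = \left(-14 - 18 \cdot 3\right)^{2} = \left(-14 - 54\right)^{2} = \left(-68\right)^{2} = 4624$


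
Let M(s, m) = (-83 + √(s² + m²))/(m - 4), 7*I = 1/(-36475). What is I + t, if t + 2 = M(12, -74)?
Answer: -18638803/19915350 - √1405/39 ≈ -1.8970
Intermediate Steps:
I = -1/255325 (I = (⅐)/(-36475) = (⅐)*(-1/36475) = -1/255325 ≈ -3.9166e-6)
M(s, m) = (-83 + √(m² + s²))/(-4 + m)
t = -73/78 - √1405/39 (t = -2 + (-83 + √((-74)² + 12²))/(-4 - 74) = -2 + (-83 + √(5476 + 144))/(-78) = -2 - (-83 + √5620)/78 = -2 - (-83 + 2*√1405)/78 = -2 + (83/78 - √1405/39) = -73/78 - √1405/39 ≈ -1.8970)
I + t = -1/255325 + (-73/78 - √1405/39) = -18638803/19915350 - √1405/39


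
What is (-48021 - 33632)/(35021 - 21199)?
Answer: -81653/13822 ≈ -5.9075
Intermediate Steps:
(-48021 - 33632)/(35021 - 21199) = -81653/13822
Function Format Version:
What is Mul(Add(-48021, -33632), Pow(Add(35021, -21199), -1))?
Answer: Rational(-81653, 13822) ≈ -5.9075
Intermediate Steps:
Mul(Add(-48021, -33632), Pow(Add(35021, -21199), -1)) = Mul(-81653, Pow(13822, -1)) = Mul(-81653, Rational(1, 13822)) = Rational(-81653, 13822)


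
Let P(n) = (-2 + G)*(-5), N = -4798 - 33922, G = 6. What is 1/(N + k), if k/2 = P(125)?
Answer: -1/38760 ≈ -2.5800e-5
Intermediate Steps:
N = -38720
P(n) = -20 (P(n) = (-2 + 6)*(-5) = 4*(-5) = -20)
k = -40 (k = 2*(-20) = -40)
1/(N + k) = 1/(-38720 - 40) = 1/(-38760) = -1/38760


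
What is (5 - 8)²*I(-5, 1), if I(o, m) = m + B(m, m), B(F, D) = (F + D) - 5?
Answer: -18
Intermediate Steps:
B(F, D) = -5 + D + F (B(F, D) = (D + F) - 5 = -5 + D + F)
I(o, m) = -5 + 3*m (I(o, m) = m + (-5 + m + m) = m + (-5 + 2*m) = -5 + 3*m)
(5 - 8)²*I(-5, 1) = (5 - 8)²*(-5 + 3*1) = (-3)²*(-5 + 3) = 9*(-2) = -18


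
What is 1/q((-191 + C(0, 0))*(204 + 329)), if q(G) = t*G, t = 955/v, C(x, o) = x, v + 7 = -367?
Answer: 374/97221865 ≈ 3.8469e-6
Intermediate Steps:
v = -374 (v = -7 - 367 = -374)
t = -955/374 (t = 955/(-374) = 955*(-1/374) = -955/374 ≈ -2.5535)
q(G) = -955*G/374
1/q((-191 + C(0, 0))*(204 + 329)) = 1/(-955*(-191 + 0)*(204 + 329)/374) = 1/(-(-182405)*533/374) = 1/(-955/374*(-101803)) = 1/(97221865/374) = 374/97221865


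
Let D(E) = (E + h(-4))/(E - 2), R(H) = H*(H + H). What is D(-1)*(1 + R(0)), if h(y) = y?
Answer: 5/3 ≈ 1.6667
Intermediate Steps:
R(H) = 2*H**2 (R(H) = H*(2*H) = 2*H**2)
D(E) = (-4 + E)/(-2 + E) (D(E) = (E - 4)/(E - 2) = (-4 + E)/(-2 + E))
D(-1)*(1 + R(0)) = ((-4 - 1)/(-2 - 1))*(1 + 2*0**2) = (-5/(-3))*(1 + 2*0) = (-1/3*(-5))*(1 + 0) = (5/3)*1 = 5/3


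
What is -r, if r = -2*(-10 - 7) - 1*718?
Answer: 684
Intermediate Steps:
r = -684 (r = -2*(-17) - 718 = 34 - 718 = -684)
-r = -1*(-684) = 684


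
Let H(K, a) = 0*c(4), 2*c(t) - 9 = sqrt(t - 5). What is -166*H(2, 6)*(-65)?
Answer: 0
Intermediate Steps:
c(t) = 9/2 + sqrt(-5 + t)/2 (c(t) = 9/2 + sqrt(t - 5)/2 = 9/2 + sqrt(-5 + t)/2)
H(K, a) = 0 (H(K, a) = 0*(9/2 + sqrt(-5 + 4)/2) = 0*(9/2 + sqrt(-1)/2) = 0*(9/2 + I/2) = 0)
-166*H(2, 6)*(-65) = -166*0*(-65) = 0*(-65) = 0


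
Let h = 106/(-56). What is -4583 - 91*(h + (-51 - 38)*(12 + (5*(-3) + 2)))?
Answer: -50039/4 ≈ -12510.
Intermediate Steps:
h = -53/28 (h = 106*(-1/56) = -53/28 ≈ -1.8929)
-4583 - 91*(h + (-51 - 38)*(12 + (5*(-3) + 2))) = -4583 - 91*(-53/28 + (-51 - 38)*(12 + (5*(-3) + 2))) = -4583 - 91*(-53/28 - 89*(12 + (-15 + 2))) = -4583 - 91*(-53/28 - 89*(12 - 13)) = -4583 - 91*(-53/28 - 89*(-1)) = -4583 - 91*(-53/28 + 89) = -4583 - 91*2439/28 = -4583 - 31707/4 = -50039/4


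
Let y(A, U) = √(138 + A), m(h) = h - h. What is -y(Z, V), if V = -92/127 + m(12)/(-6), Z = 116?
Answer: -√254 ≈ -15.937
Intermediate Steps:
m(h) = 0
V = -92/127 (V = -92/127 + 0/(-6) = -92*1/127 + 0*(-⅙) = -92/127 + 0 = -92/127 ≈ -0.72441)
-y(Z, V) = -√(138 + 116) = -√254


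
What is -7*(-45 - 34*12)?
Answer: 3171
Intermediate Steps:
-7*(-45 - 34*12) = -7*(-45 - 408) = -7*(-453) = 3171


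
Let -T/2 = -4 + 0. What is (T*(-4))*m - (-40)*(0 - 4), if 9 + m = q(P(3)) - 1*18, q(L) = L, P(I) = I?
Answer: 608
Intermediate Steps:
T = 8 (T = -2*(-4 + 0) = -2*(-4) = 8)
m = -24 (m = -9 + (3 - 1*18) = -9 + (3 - 18) = -9 - 15 = -24)
(T*(-4))*m - (-40)*(0 - 4) = (8*(-4))*(-24) - (-40)*(0 - 4) = -32*(-24) - (-40)*(-4) = 768 - 10*16 = 768 - 160 = 608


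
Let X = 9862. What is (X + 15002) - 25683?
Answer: -819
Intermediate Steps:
(X + 15002) - 25683 = (9862 + 15002) - 25683 = 24864 - 25683 = -819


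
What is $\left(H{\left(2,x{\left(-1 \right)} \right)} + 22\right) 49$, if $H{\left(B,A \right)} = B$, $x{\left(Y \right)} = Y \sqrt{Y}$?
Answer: $1176$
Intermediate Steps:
$x{\left(Y \right)} = Y^{\frac{3}{2}}$
$\left(H{\left(2,x{\left(-1 \right)} \right)} + 22\right) 49 = \left(2 + 22\right) 49 = 24 \cdot 49 = 1176$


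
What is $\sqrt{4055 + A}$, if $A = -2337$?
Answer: $\sqrt{1718} \approx 41.449$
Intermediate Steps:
$\sqrt{4055 + A} = \sqrt{4055 - 2337} = \sqrt{1718}$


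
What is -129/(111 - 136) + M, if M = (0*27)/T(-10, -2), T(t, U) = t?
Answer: 129/25 ≈ 5.1600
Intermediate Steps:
M = 0 (M = (0*27)/(-10) = 0*(-⅒) = 0)
-129/(111 - 136) + M = -129/(111 - 136) + 0 = -129/(-25) + 0 = -129*(-1/25) + 0 = 129/25 + 0 = 129/25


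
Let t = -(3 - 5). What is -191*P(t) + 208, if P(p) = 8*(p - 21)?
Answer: 29240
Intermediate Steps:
t = 2 (t = -1*(-2) = 2)
P(p) = -168 + 8*p (P(p) = 8*(-21 + p) = -168 + 8*p)
-191*P(t) + 208 = -191*(-168 + 8*2) + 208 = -191*(-168 + 16) + 208 = -191*(-152) + 208 = 29032 + 208 = 29240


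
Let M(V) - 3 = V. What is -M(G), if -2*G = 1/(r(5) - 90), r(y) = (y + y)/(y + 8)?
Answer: -6973/2320 ≈ -3.0056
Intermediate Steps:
r(y) = 2*y/(8 + y) (r(y) = (2*y)/(8 + y) = 2*y/(8 + y))
G = 13/2320 (G = -1/(2*(2*5/(8 + 5) - 90)) = -1/(2*(2*5/13 - 90)) = -1/(2*(2*5*(1/13) - 90)) = -1/(2*(10/13 - 90)) = -1/(2*(-1160/13)) = -½*(-13/1160) = 13/2320 ≈ 0.0056034)
M(V) = 3 + V
-M(G) = -(3 + 13/2320) = -1*6973/2320 = -6973/2320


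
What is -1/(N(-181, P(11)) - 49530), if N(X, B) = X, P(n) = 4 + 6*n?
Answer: 1/49711 ≈ 2.0116e-5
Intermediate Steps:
-1/(N(-181, P(11)) - 49530) = -1/(-181 - 49530) = -1/(-49711) = -1*(-1/49711) = 1/49711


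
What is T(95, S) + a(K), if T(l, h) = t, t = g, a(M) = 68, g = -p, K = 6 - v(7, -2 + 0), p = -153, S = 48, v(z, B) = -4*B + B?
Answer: 221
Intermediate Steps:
v(z, B) = -3*B
K = 0 (K = 6 - (-3)*(-2 + 0) = 6 - (-3)*(-2) = 6 - 1*6 = 6 - 6 = 0)
g = 153 (g = -1*(-153) = 153)
t = 153
T(l, h) = 153
T(95, S) + a(K) = 153 + 68 = 221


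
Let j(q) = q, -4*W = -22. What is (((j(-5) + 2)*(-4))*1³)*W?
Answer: 66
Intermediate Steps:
W = 11/2 (W = -¼*(-22) = 11/2 ≈ 5.5000)
(((j(-5) + 2)*(-4))*1³)*W = (((-5 + 2)*(-4))*1³)*(11/2) = (-3*(-4)*1)*(11/2) = (12*1)*(11/2) = 12*(11/2) = 66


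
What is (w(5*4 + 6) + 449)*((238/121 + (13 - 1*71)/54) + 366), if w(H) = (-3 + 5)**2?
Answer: 180994489/1089 ≈ 1.6620e+5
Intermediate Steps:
w(H) = 4 (w(H) = 2**2 = 4)
(w(5*4 + 6) + 449)*((238/121 + (13 - 1*71)/54) + 366) = (4 + 449)*((238/121 + (13 - 1*71)/54) + 366) = 453*((238*(1/121) + (13 - 71)*(1/54)) + 366) = 453*((238/121 - 58*1/54) + 366) = 453*((238/121 - 29/27) + 366) = 453*(2917/3267 + 366) = 453*(1198639/3267) = 180994489/1089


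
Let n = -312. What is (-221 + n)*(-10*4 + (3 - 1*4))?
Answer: 21853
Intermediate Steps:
(-221 + n)*(-10*4 + (3 - 1*4)) = (-221 - 312)*(-10*4 + (3 - 1*4)) = -533*(-40 + (3 - 4)) = -533*(-40 - 1) = -533*(-41) = 21853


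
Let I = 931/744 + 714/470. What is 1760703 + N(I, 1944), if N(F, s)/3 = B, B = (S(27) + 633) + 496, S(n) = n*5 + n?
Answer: 1764576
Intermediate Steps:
I = 484393/174840 (I = 931*(1/744) + 714*(1/470) = 931/744 + 357/235 = 484393/174840 ≈ 2.7705)
S(n) = 6*n (S(n) = 5*n + n = 6*n)
B = 1291 (B = (6*27 + 633) + 496 = (162 + 633) + 496 = 795 + 496 = 1291)
N(F, s) = 3873 (N(F, s) = 3*1291 = 3873)
1760703 + N(I, 1944) = 1760703 + 3873 = 1764576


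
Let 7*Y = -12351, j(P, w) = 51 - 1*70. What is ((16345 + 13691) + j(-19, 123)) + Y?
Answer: 197768/7 ≈ 28253.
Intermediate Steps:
j(P, w) = -19 (j(P, w) = 51 - 70 = -19)
Y = -12351/7 (Y = (1/7)*(-12351) = -12351/7 ≈ -1764.4)
((16345 + 13691) + j(-19, 123)) + Y = ((16345 + 13691) - 19) - 12351/7 = (30036 - 19) - 12351/7 = 30017 - 12351/7 = 197768/7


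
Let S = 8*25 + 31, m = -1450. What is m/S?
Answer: -1450/231 ≈ -6.2771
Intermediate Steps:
S = 231 (S = 200 + 31 = 231)
m/S = -1450/231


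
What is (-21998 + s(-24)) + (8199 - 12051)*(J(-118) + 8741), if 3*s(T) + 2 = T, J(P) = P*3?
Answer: -96986192/3 ≈ -3.2329e+7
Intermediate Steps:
J(P) = 3*P
s(T) = -⅔ + T/3
(-21998 + s(-24)) + (8199 - 12051)*(J(-118) + 8741) = (-21998 + (-⅔ + (⅓)*(-24))) + (8199 - 12051)*(3*(-118) + 8741) = (-21998 + (-⅔ - 8)) - 3852*(-354 + 8741) = (-21998 - 26/3) - 3852*8387 = -66020/3 - 32306724 = -96986192/3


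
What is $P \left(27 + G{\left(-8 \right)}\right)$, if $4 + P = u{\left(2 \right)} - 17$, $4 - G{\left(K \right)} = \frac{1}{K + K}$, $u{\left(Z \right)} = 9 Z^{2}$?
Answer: $\frac{7455}{16} \approx 465.94$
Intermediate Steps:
$G{\left(K \right)} = 4 - \frac{1}{2 K}$ ($G{\left(K \right)} = 4 - \frac{1}{K + K} = 4 - \frac{1}{2 K}$)
$P = 15$ ($P = -4 + \left(9 \cdot 2^{2} - 17\right) = -4 + \left(9 \cdot 4 - 17\right) = -4 + \left(36 - 17\right) = -4 + 19 = 15$)
$P \left(27 + G{\left(-8 \right)}\right) = 15 \left(27 + \left(4 - \frac{1}{2 \left(-8\right)}\right)\right) = 15 \left(27 + \left(4 - - \frac{1}{16}\right)\right) = 15 \left(27 + \left(4 + \frac{1}{16}\right)\right) = 15 \left(27 + \frac{65}{16}\right) = 15 \cdot \frac{497}{16} = \frac{7455}{16}$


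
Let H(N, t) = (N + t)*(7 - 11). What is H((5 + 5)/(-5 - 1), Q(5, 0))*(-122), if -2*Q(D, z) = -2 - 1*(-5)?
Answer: -4636/3 ≈ -1545.3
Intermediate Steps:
Q(D, z) = -3/2 (Q(D, z) = -(-2 - 1*(-5))/2 = -(-2 + 5)/2 = -½*3 = -3/2)
H(N, t) = -4*N - 4*t (H(N, t) = (N + t)*(-4) = -4*N - 4*t)
H((5 + 5)/(-5 - 1), Q(5, 0))*(-122) = (-4*(5 + 5)/(-5 - 1) - 4*(-3/2))*(-122) = (-40/(-6) + 6)*(-122) = (-40*(-1)/6 + 6)*(-122) = (-4*(-5/3) + 6)*(-122) = (20/3 + 6)*(-122) = (38/3)*(-122) = -4636/3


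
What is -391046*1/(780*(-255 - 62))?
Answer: 195523/123630 ≈ 1.5815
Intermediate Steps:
-391046*1/(780*(-255 - 62)) = -391046/(780*(-317)) = -391046/(-247260) = -391046*(-1/247260) = 195523/123630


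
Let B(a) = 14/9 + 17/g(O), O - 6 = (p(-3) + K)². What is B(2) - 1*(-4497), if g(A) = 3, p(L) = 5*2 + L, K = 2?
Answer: 40538/9 ≈ 4504.2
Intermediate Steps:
p(L) = 10 + L
O = 87 (O = 6 + ((10 - 3) + 2)² = 6 + (7 + 2)² = 6 + 9² = 6 + 81 = 87)
B(a) = 65/9 (B(a) = 14/9 + 17/3 = 65/9)
B(2) - 1*(-4497) = 65/9 - 1*(-4497) = 65/9 + 4497 = 40538/9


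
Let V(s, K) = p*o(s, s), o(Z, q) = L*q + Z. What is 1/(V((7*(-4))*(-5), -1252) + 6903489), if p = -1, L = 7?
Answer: 1/6902369 ≈ 1.4488e-7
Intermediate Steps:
o(Z, q) = Z + 7*q (o(Z, q) = 7*q + Z = Z + 7*q)
V(s, K) = -8*s (V(s, K) = -(s + 7*s) = -8*s)
1/(V((7*(-4))*(-5), -1252) + 6903489) = 1/(-8*7*(-4)*(-5) + 6903489) = 1/(-(-224)*(-5) + 6903489) = 1/(-8*140 + 6903489) = 1/(-1120 + 6903489) = 1/6902369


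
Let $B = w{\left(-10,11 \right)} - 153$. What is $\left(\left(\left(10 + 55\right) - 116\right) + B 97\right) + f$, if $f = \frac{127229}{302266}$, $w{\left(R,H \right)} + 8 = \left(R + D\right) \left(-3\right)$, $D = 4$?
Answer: $- \frac{4208020023}{302266} \approx -13922.0$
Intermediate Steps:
$w{\left(R,H \right)} = -20 - 3 R$ ($w{\left(R,H \right)} = -8 + \left(R + 4\right) \left(-3\right) = -8 + \left(4 + R\right) \left(-3\right) = -8 - \left(12 + 3 R\right) = -20 - 3 R$)
$f = \frac{127229}{302266}$ ($f = 127229 \cdot \frac{1}{302266} = \frac{127229}{302266} \approx 0.42092$)
$B = -143$ ($B = \left(-20 - -30\right) - 153 = \left(-20 + 30\right) - 153 = 10 - 153 = -143$)
$\left(\left(\left(10 + 55\right) - 116\right) + B 97\right) + f = \left(\left(\left(10 + 55\right) - 116\right) - 13871\right) + \frac{127229}{302266} = \left(\left(65 - 116\right) - 13871\right) + \frac{127229}{302266} = \left(-51 - 13871\right) + \frac{127229}{302266} = -13922 + \frac{127229}{302266} = - \frac{4208020023}{302266}$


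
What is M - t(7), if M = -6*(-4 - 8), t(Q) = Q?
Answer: 65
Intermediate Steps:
M = 72 (M = -6*(-12) = 72)
M - t(7) = 72 - 1*7 = 72 - 7 = 65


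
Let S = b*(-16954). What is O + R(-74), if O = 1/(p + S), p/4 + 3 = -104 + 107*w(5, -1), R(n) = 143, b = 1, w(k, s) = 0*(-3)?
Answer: 2485625/17382 ≈ 143.00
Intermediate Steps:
w(k, s) = 0
S = -16954 (S = 1*(-16954) = -16954)
p = -428 (p = -12 + 4*(-104 + 107*0) = -12 + 4*(-104 + 0) = -12 + 4*(-104) = -12 - 416 = -428)
O = -1/17382 (O = 1/(-428 - 16954) = 1/(-17382) = -1/17382 ≈ -5.7531e-5)
O + R(-74) = -1/17382 + 143 = 2485625/17382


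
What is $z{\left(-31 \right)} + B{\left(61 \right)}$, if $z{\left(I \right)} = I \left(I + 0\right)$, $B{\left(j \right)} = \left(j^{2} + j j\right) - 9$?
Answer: $8394$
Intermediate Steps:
$B{\left(j \right)} = -9 + 2 j^{2}$ ($B{\left(j \right)} = \left(j^{2} + j^{2}\right) - 9 = 2 j^{2} - 9 = -9 + 2 j^{2}$)
$z{\left(I \right)} = I^{2}$ ($z{\left(I \right)} = I I = I^{2}$)
$z{\left(-31 \right)} + B{\left(61 \right)} = \left(-31\right)^{2} - \left(9 - 2 \cdot 61^{2}\right) = 961 + \left(-9 + 2 \cdot 3721\right) = 961 + \left(-9 + 7442\right) = 961 + 7433 = 8394$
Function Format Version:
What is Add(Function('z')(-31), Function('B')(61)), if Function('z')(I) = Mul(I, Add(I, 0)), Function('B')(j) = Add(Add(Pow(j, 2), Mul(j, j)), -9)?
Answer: 8394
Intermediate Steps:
Function('B')(j) = Add(-9, Mul(2, Pow(j, 2))) (Function('B')(j) = Add(Add(Pow(j, 2), Pow(j, 2)), -9) = Add(Mul(2, Pow(j, 2)), -9) = Add(-9, Mul(2, Pow(j, 2))))
Function('z')(I) = Pow(I, 2) (Function('z')(I) = Mul(I, I) = Pow(I, 2))
Add(Function('z')(-31), Function('B')(61)) = Add(Pow(-31, 2), Add(-9, Mul(2, Pow(61, 2)))) = Add(961, Add(-9, Mul(2, 3721))) = Add(961, Add(-9, 7442)) = Add(961, 7433) = 8394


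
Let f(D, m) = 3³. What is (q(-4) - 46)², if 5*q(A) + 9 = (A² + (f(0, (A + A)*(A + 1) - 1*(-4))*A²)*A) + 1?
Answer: 152100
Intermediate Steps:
f(D, m) = 27
q(A) = -8/5 + A²/5 + 27*A³/5 (q(A) = -9/5 + ((A² + (27*A²)*A) + 1)/5 = -9/5 + ((A² + 27*A³) + 1)/5 = -9/5 + (1 + A² + 27*A³)/5 = -9/5 + (⅕ + A²/5 + 27*A³/5) = -8/5 + A²/5 + 27*A³/5)
(q(-4) - 46)² = ((-8/5 + (⅕)*(-4)² + (27/5)*(-4)³) - 46)² = ((-8/5 + (⅕)*16 + (27/5)*(-64)) - 46)² = ((-8/5 + 16/5 - 1728/5) - 46)² = (-344 - 46)² = (-390)² = 152100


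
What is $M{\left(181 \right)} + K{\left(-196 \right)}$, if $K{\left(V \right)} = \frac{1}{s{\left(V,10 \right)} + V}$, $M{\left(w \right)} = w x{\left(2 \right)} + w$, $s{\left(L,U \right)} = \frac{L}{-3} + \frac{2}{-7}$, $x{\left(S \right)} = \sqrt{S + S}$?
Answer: $\frac{1493229}{2750} \approx 542.99$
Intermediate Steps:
$x{\left(S \right)} = \sqrt{2} \sqrt{S}$ ($x{\left(S \right)} = \sqrt{2 S} = \sqrt{2} \sqrt{S}$)
$s{\left(L,U \right)} = - \frac{2}{7} - \frac{L}{3}$ ($s{\left(L,U \right)} = L \left(- \frac{1}{3}\right) + 2 \left(- \frac{1}{7}\right) = - \frac{L}{3} - \frac{2}{7} = - \frac{2}{7} - \frac{L}{3}$)
$M{\left(w \right)} = 3 w$ ($M{\left(w \right)} = w \sqrt{2} \sqrt{2} + w = w 2 + w = 2 w + w = 3 w$)
$K{\left(V \right)} = \frac{1}{- \frac{2}{7} + \frac{2 V}{3}}$ ($K{\left(V \right)} = \frac{1}{\left(- \frac{2}{7} - \frac{V}{3}\right) + V} = \frac{1}{- \frac{2}{7} + \frac{2 V}{3}}$)
$M{\left(181 \right)} + K{\left(-196 \right)} = 3 \cdot 181 + \frac{21}{2 \left(-3 + 7 \left(-196\right)\right)} = 543 + \frac{21}{2 \left(-3 - 1372\right)} = 543 + \frac{21}{2 \left(-1375\right)} = 543 + \frac{21}{2} \left(- \frac{1}{1375}\right) = 543 - \frac{21}{2750} = \frac{1493229}{2750}$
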